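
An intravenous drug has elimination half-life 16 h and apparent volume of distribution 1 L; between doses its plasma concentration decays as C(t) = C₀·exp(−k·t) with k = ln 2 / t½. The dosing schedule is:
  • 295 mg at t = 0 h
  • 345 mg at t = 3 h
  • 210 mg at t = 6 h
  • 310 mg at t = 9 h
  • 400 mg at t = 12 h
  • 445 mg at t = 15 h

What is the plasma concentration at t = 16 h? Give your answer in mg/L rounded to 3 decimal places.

1471.509 mg/L

k = ln 2 / 16 = 0.04332 per h
Dose 1 (295 mg at t=0 h): 295·exp(−0.04332·16) = 147.500 mg/L
Dose 2 (345 mg at t=3 h): 345·exp(−0.04332·13) = 196.441 mg/L
Dose 3 (210 mg at t=6 h): 210·exp(−0.04332·10) = 136.168 mg/L
Dose 4 (310 mg at t=9 h): 310·exp(−0.04332·7) = 228.908 mg/L
Dose 5 (400 mg at t=12 h): 400·exp(−0.04332·4) = 336.359 mg/L
Dose 6 (445 mg at t=15 h): 445·exp(−0.04332·1) = 426.133 mg/L
C(16) = 147.500 + 196.441 + 136.168 + 228.908 + 336.359 + 426.133 = 1471.509 mg/L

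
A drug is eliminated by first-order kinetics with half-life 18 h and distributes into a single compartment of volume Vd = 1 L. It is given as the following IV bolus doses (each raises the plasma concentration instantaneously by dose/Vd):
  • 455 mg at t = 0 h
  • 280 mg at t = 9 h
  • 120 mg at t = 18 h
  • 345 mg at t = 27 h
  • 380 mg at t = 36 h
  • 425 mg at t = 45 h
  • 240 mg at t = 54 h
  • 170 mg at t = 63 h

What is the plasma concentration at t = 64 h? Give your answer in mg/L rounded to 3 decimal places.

k = ln 2 / 18 = 0.03851 per h
Dose 1 (455 mg at t=0 h): 455·exp(−0.03851·64) = 38.697 mg/L
Dose 2 (280 mg at t=9 h): 280·exp(−0.03851·55) = 33.678 mg/L
Dose 3 (120 mg at t=18 h): 120·exp(−0.03851·46) = 20.412 mg/L
Dose 4 (345 mg at t=27 h): 345·exp(−0.03851·37) = 82.992 mg/L
Dose 5 (380 mg at t=36 h): 380·exp(−0.03851·28) = 129.275 mg/L
Dose 6 (425 mg at t=45 h): 425·exp(−0.03851·19) = 204.473 mg/L
Dose 7 (240 mg at t=54 h): 240·exp(−0.03851·10) = 163.295 mg/L
Dose 8 (170 mg at t=63 h): 170·exp(−0.03851·1) = 163.578 mg/L
C(64) = 38.697 + 33.678 + 20.412 + 82.992 + 129.275 + 204.473 + 163.295 + 163.578 = 836.399 mg/L

836.399 mg/L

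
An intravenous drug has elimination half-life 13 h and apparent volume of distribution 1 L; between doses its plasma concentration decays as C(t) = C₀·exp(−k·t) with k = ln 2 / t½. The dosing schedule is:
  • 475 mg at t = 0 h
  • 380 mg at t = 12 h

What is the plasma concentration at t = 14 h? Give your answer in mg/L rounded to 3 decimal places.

566.732 mg/L

k = ln 2 / 13 = 0.05332 per h
Dose 1 (475 mg at t=0 h): 475·exp(−0.05332·14) = 225.168 mg/L
Dose 2 (380 mg at t=12 h): 380·exp(−0.05332·2) = 341.563 mg/L
C(14) = 225.168 + 341.563 = 566.732 mg/L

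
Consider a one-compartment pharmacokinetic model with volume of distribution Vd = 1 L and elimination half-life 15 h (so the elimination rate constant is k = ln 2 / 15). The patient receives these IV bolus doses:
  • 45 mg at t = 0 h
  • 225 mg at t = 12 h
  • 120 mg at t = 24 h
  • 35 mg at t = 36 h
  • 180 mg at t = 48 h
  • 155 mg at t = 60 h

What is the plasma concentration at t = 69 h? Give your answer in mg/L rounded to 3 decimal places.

k = ln 2 / 15 = 0.04621 per h
Dose 1 (45 mg at t=0 h): 45·exp(−0.04621·69) = 1.856 mg/L
Dose 2 (225 mg at t=12 h): 225·exp(−0.04621·57) = 16.154 mg/L
Dose 3 (120 mg at t=24 h): 120·exp(−0.04621·45) = 15.000 mg/L
Dose 4 (35 mg at t=36 h): 35·exp(−0.04621·33) = 7.617 mg/L
Dose 5 (180 mg at t=48 h): 180·exp(−0.04621·21) = 68.207 mg/L
Dose 6 (155 mg at t=60 h): 155·exp(−0.04621·9) = 102.262 mg/L
C(69) = 1.856 + 16.154 + 15.000 + 7.617 + 68.207 + 102.262 = 211.096 mg/L

211.096 mg/L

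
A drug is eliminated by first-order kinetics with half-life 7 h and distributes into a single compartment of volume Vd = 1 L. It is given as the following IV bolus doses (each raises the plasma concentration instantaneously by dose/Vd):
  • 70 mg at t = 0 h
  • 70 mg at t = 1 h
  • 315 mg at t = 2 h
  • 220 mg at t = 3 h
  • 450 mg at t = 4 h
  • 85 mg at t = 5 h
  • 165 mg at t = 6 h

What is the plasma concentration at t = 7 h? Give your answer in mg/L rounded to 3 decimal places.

k = ln 2 / 7 = 0.09902 per h
Dose 1 (70 mg at t=0 h): 70·exp(−0.09902·7) = 35.000 mg/L
Dose 2 (70 mg at t=1 h): 70·exp(−0.09902·6) = 38.643 mg/L
Dose 3 (315 mg at t=2 h): 315·exp(−0.09902·5) = 191.995 mg/L
Dose 4 (220 mg at t=3 h): 220·exp(−0.09902·4) = 148.049 mg/L
Dose 5 (450 mg at t=4 h): 450·exp(−0.09902·3) = 334.349 mg/L
Dose 6 (85 mg at t=5 h): 85·exp(−0.09902·2) = 69.729 mg/L
Dose 7 (165 mg at t=6 h): 165·exp(−0.09902·1) = 149.444 mg/L
C(7) = 35.000 + 38.643 + 191.995 + 148.049 + 334.349 + 69.729 + 149.444 = 967.208 mg/L

967.208 mg/L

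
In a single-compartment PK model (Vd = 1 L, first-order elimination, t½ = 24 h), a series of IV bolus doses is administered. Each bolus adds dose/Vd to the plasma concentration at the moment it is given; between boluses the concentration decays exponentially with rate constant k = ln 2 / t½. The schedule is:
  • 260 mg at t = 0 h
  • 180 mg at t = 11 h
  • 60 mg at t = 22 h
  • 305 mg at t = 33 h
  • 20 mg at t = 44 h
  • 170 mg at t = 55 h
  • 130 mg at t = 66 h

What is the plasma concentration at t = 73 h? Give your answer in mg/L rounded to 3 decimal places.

387.375 mg/L

k = ln 2 / 24 = 0.02888 per h
Dose 1 (260 mg at t=0 h): 260·exp(−0.02888·73) = 31.575 mg/L
Dose 2 (180 mg at t=11 h): 180·exp(−0.02888·62) = 30.034 mg/L
Dose 3 (60 mg at t=22 h): 60·exp(−0.02888·51) = 13.755 mg/L
Dose 4 (305 mg at t=33 h): 305·exp(−0.02888·40) = 96.069 mg/L
Dose 5 (20 mg at t=44 h): 20·exp(−0.02888·29) = 8.655 mg/L
Dose 6 (170 mg at t=55 h): 170·exp(−0.02888·18) = 101.083 mg/L
Dose 7 (130 mg at t=66 h): 130·exp(−0.02888·7) = 106.205 mg/L
C(73) = 31.575 + 30.034 + 13.755 + 96.069 + 8.655 + 101.083 + 106.205 = 387.375 mg/L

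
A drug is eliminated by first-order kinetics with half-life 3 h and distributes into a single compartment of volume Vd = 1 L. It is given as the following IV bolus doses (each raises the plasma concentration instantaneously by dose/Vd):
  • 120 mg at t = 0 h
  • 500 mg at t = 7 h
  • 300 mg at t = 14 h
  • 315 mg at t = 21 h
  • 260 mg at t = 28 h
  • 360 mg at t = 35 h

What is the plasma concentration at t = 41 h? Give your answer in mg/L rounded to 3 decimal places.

k = ln 2 / 3 = 0.23105 per h
Dose 1 (120 mg at t=0 h): 120·exp(−0.23105·41) = 0.009 mg/L
Dose 2 (500 mg at t=7 h): 500·exp(−0.23105·34) = 0.194 mg/L
Dose 3 (300 mg at t=14 h): 300·exp(−0.23105·27) = 0.586 mg/L
Dose 4 (315 mg at t=21 h): 315·exp(−0.23105·20) = 3.101 mg/L
Dose 5 (260 mg at t=28 h): 260·exp(−0.23105·13) = 12.898 mg/L
Dose 6 (360 mg at t=35 h): 360·exp(−0.23105·6) = 90.000 mg/L
C(41) = 0.009 + 0.194 + 0.586 + 3.101 + 12.898 + 90.000 = 106.787 mg/L

106.787 mg/L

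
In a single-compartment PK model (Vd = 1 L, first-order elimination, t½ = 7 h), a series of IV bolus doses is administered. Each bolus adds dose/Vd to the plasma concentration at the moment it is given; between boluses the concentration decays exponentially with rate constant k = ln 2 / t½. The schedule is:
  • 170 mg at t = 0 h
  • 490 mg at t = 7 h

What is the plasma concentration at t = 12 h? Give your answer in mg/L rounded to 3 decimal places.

k = ln 2 / 7 = 0.09902 per h
Dose 1 (170 mg at t=0 h): 170·exp(−0.09902·12) = 51.808 mg/L
Dose 2 (490 mg at t=7 h): 490·exp(−0.09902·5) = 298.658 mg/L
C(12) = 51.808 + 298.658 = 350.466 mg/L

350.466 mg/L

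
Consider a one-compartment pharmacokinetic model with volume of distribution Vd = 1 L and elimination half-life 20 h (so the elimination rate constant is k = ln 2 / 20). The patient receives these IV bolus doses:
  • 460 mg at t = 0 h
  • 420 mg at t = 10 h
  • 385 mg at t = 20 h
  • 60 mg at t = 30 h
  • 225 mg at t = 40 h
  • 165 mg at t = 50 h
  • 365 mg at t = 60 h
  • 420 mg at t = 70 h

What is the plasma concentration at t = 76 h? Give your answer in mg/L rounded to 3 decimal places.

825.542 mg/L

k = ln 2 / 20 = 0.03466 per h
Dose 1 (460 mg at t=0 h): 460·exp(−0.03466·76) = 33.025 mg/L
Dose 2 (420 mg at t=10 h): 420·exp(−0.03466·66) = 42.643 mg/L
Dose 3 (385 mg at t=20 h): 385·exp(−0.03466·56) = 55.281 mg/L
Dose 4 (60 mg at t=30 h): 60·exp(−0.03466·46) = 12.184 mg/L
Dose 5 (225 mg at t=40 h): 225·exp(−0.03466·36) = 64.614 mg/L
Dose 6 (165 mg at t=50 h): 165·exp(−0.03466·26) = 67.011 mg/L
Dose 7 (365 mg at t=60 h): 365·exp(−0.03466·16) = 209.637 mg/L
Dose 8 (420 mg at t=70 h): 420·exp(−0.03466·6) = 341.146 mg/L
C(76) = 33.025 + 42.643 + 55.281 + 12.184 + 64.614 + 67.011 + 209.637 + 341.146 = 825.542 mg/L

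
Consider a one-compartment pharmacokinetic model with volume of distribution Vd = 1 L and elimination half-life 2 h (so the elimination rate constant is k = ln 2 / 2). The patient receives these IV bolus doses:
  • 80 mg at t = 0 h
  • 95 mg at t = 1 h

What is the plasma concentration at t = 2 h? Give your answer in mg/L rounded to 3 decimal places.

k = ln 2 / 2 = 0.34657 per h
Dose 1 (80 mg at t=0 h): 80·exp(−0.34657·2) = 40.000 mg/L
Dose 2 (95 mg at t=1 h): 95·exp(−0.34657·1) = 67.175 mg/L
C(2) = 40.000 + 67.175 = 107.175 mg/L

107.175 mg/L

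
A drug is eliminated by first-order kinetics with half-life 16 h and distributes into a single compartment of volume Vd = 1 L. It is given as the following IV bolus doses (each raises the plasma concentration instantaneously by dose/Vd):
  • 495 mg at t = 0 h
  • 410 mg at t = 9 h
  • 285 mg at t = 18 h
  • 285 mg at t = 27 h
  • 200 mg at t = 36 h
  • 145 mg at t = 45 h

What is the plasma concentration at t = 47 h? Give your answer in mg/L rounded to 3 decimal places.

k = ln 2 / 16 = 0.04332 per h
Dose 1 (495 mg at t=0 h): 495·exp(−0.04332·47) = 64.614 mg/L
Dose 2 (410 mg at t=9 h): 410·exp(−0.04332·38) = 79.038 mg/L
Dose 3 (285 mg at t=18 h): 285·exp(−0.04332·29) = 81.139 mg/L
Dose 4 (285 mg at t=27 h): 285·exp(−0.04332·20) = 119.828 mg/L
Dose 5 (200 mg at t=36 h): 200·exp(−0.04332·11) = 124.186 mg/L
Dose 6 (145 mg at t=45 h): 145·exp(−0.04332·2) = 132.966 mg/L
C(47) = 64.614 + 79.038 + 81.139 + 119.828 + 124.186 + 132.966 = 601.771 mg/L

601.771 mg/L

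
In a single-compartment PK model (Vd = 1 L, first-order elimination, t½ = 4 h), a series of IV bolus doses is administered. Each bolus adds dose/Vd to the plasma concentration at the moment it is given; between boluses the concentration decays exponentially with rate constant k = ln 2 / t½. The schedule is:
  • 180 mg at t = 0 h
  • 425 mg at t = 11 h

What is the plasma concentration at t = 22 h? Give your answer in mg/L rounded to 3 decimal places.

k = ln 2 / 4 = 0.17329 per h
Dose 1 (180 mg at t=0 h): 180·exp(−0.17329·22) = 3.977 mg/L
Dose 2 (425 mg at t=11 h): 425·exp(−0.17329·11) = 63.177 mg/L
C(22) = 3.977 + 63.177 = 67.154 mg/L

67.154 mg/L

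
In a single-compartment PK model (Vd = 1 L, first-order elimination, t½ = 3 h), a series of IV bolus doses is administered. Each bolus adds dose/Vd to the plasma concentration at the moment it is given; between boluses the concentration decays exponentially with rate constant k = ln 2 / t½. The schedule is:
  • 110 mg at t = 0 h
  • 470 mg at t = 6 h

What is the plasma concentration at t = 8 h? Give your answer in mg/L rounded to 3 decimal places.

313.405 mg/L

k = ln 2 / 3 = 0.23105 per h
Dose 1 (110 mg at t=0 h): 110·exp(−0.23105·8) = 17.324 mg/L
Dose 2 (470 mg at t=6 h): 470·exp(−0.23105·2) = 296.081 mg/L
C(8) = 17.324 + 296.081 = 313.405 mg/L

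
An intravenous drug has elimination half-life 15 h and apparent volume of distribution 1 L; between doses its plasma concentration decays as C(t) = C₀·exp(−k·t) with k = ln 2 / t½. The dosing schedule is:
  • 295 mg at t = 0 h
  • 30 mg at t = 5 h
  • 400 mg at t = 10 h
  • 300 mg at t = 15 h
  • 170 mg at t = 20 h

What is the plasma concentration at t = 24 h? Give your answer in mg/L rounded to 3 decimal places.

k = ln 2 / 15 = 0.04621 per h
Dose 1 (295 mg at t=0 h): 295·exp(−0.04621·24) = 97.314 mg/L
Dose 2 (30 mg at t=5 h): 30·exp(−0.04621·19) = 12.469 mg/L
Dose 3 (400 mg at t=10 h): 400·exp(−0.04621·14) = 209.459 mg/L
Dose 4 (300 mg at t=15 h): 300·exp(−0.04621·9) = 197.926 mg/L
Dose 5 (170 mg at t=20 h): 170·exp(−0.04621·4) = 141.310 mg/L
C(24) = 97.314 + 12.469 + 209.459 + 197.926 + 141.310 = 658.478 mg/L

658.478 mg/L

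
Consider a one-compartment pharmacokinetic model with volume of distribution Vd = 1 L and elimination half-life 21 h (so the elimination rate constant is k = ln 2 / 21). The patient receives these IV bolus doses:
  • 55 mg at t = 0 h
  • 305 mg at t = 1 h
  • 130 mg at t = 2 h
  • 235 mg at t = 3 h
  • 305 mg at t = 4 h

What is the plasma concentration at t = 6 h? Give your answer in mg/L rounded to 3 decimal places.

k = ln 2 / 21 = 0.03301 per h
Dose 1 (55 mg at t=0 h): 55·exp(−0.03301·6) = 45.118 mg/L
Dose 2 (305 mg at t=1 h): 305·exp(−0.03301·5) = 258.599 mg/L
Dose 3 (130 mg at t=2 h): 130·exp(−0.03301·4) = 113.921 mg/L
Dose 4 (235 mg at t=3 h): 235·exp(−0.03301·3) = 212.845 mg/L
Dose 5 (305 mg at t=4 h): 305·exp(−0.03301·2) = 285.516 mg/L
C(6) = 45.118 + 258.599 + 113.921 + 212.845 + 285.516 = 915.999 mg/L

915.999 mg/L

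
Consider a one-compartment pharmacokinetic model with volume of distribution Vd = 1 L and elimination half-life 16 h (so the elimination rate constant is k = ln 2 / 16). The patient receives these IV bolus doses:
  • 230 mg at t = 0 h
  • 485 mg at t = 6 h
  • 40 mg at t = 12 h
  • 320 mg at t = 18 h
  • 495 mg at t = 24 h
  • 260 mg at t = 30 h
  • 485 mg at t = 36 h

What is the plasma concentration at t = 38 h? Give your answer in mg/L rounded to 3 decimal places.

k = ln 2 / 16 = 0.04332 per h
Dose 1 (230 mg at t=0 h): 230·exp(−0.04332·38) = 44.339 mg/L
Dose 2 (485 mg at t=6 h): 485·exp(−0.04332·32) = 121.250 mg/L
Dose 3 (40 mg at t=12 h): 40·exp(−0.04332·26) = 12.968 mg/L
Dose 4 (320 mg at t=18 h): 320·exp(−0.04332·20) = 134.543 mg/L
Dose 5 (495 mg at t=24 h): 495·exp(−0.04332·14) = 269.901 mg/L
Dose 6 (260 mg at t=30 h): 260·exp(−0.04332·8) = 183.848 mg/L
Dose 7 (485 mg at t=36 h): 485·exp(−0.04332·2) = 444.747 mg/L
C(38) = 44.339 + 121.250 + 12.968 + 134.543 + 269.901 + 183.848 + 444.747 = 1211.596 mg/L

1211.596 mg/L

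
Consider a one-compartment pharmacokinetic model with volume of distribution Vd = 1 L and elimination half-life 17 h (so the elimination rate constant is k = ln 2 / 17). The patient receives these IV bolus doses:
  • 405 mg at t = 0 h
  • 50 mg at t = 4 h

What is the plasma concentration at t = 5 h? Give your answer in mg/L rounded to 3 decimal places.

378.309 mg/L

k = ln 2 / 17 = 0.04077 per h
Dose 1 (405 mg at t=0 h): 405·exp(−0.04077·5) = 330.306 mg/L
Dose 2 (50 mg at t=4 h): 50·exp(−0.04077·1) = 48.002 mg/L
C(5) = 330.306 + 48.002 = 378.309 mg/L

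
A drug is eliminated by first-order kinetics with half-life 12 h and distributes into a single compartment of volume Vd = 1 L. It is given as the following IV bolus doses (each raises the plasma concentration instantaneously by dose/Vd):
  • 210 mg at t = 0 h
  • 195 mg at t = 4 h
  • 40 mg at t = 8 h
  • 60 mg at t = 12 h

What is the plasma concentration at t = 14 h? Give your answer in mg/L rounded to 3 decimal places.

k = ln 2 / 12 = 0.05776 per h
Dose 1 (210 mg at t=0 h): 210·exp(−0.05776·14) = 93.544 mg/L
Dose 2 (195 mg at t=4 h): 195·exp(−0.05776·10) = 109.440 mg/L
Dose 3 (40 mg at t=8 h): 40·exp(−0.05776·6) = 28.284 mg/L
Dose 4 (60 mg at t=12 h): 60·exp(−0.05776·2) = 53.454 mg/L
C(14) = 93.544 + 109.440 + 28.284 + 53.454 = 284.723 mg/L

284.723 mg/L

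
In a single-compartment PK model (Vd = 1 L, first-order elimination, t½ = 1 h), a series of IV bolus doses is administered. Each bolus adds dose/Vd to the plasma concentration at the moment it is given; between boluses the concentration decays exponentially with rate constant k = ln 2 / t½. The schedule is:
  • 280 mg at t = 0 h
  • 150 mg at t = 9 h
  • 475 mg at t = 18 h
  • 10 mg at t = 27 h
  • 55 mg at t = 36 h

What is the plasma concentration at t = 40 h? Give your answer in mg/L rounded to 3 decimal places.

3.439 mg/L

k = ln 2 / 1 = 0.69315 per h
Dose 1 (280 mg at t=0 h): 280·exp(−0.69315·40) = 0.000 mg/L
Dose 2 (150 mg at t=9 h): 150·exp(−0.69315·31) = 0.000 mg/L
Dose 3 (475 mg at t=18 h): 475·exp(−0.69315·22) = 0.000 mg/L
Dose 4 (10 mg at t=27 h): 10·exp(−0.69315·13) = 0.001 mg/L
Dose 5 (55 mg at t=36 h): 55·exp(−0.69315·4) = 3.438 mg/L
C(40) = 0.000 + 0.000 + 0.000 + 0.001 + 3.438 = 3.439 mg/L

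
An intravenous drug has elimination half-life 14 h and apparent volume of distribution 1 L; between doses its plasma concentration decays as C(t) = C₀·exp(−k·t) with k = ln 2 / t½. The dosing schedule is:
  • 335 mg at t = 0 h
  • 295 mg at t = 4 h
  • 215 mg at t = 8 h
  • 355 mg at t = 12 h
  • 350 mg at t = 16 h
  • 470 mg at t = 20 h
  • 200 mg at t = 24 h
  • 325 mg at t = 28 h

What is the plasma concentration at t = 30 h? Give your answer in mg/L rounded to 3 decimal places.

k = ln 2 / 14 = 0.04951 per h
Dose 1 (335 mg at t=0 h): 335·exp(−0.04951·30) = 75.854 mg/L
Dose 2 (295 mg at t=4 h): 295·exp(−0.04951·26) = 81.427 mg/L
Dose 3 (215 mg at t=8 h): 215·exp(−0.04951·22) = 72.342 mg/L
Dose 4 (355 mg at t=12 h): 355·exp(−0.04951·18) = 145.610 mg/L
Dose 5 (350 mg at t=16 h): 350·exp(−0.04951·14) = 175.000 mg/L
Dose 6 (470 mg at t=20 h): 470·exp(−0.04951·10) = 286.468 mg/L
Dose 7 (200 mg at t=24 h): 200·exp(−0.04951·6) = 148.599 mg/L
Dose 8 (325 mg at t=28 h): 325·exp(−0.04951·2) = 294.360 mg/L
C(30) = 75.854 + 81.427 + 72.342 + 145.610 + 175.000 + 286.468 + 148.599 + 294.360 = 1279.660 mg/L

1279.660 mg/L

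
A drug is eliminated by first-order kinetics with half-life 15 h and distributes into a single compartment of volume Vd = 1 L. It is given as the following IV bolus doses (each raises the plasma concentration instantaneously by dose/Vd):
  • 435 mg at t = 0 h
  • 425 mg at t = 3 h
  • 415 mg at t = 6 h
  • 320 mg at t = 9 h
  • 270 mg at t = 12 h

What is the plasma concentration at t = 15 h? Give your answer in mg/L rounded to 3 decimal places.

1212.960 mg/L

k = ln 2 / 15 = 0.04621 per h
Dose 1 (435 mg at t=0 h): 435·exp(−0.04621·15) = 217.500 mg/L
Dose 2 (425 mg at t=3 h): 425·exp(−0.04621·12) = 244.098 mg/L
Dose 3 (415 mg at t=6 h): 415·exp(−0.04621·9) = 273.798 mg/L
Dose 4 (320 mg at t=9 h): 320·exp(−0.04621·6) = 242.515 mg/L
Dose 5 (270 mg at t=12 h): 270·exp(−0.04621·3) = 235.049 mg/L
C(15) = 217.500 + 244.098 + 273.798 + 242.515 + 235.049 = 1212.960 mg/L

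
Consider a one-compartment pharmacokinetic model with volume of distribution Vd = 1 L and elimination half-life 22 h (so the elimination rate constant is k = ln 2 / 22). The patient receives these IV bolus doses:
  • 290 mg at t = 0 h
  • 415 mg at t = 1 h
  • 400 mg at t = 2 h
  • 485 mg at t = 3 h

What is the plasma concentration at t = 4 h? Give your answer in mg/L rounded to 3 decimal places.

1478.762 mg/L

k = ln 2 / 22 = 0.03151 per h
Dose 1 (290 mg at t=0 h): 290·exp(−0.03151·4) = 255.661 mg/L
Dose 2 (415 mg at t=1 h): 415·exp(−0.03151·3) = 377.571 mg/L
Dose 3 (400 mg at t=2 h): 400·exp(−0.03151·2) = 375.572 mg/L
Dose 4 (485 mg at t=3 h): 485·exp(−0.03151·1) = 469.957 mg/L
C(4) = 255.661 + 377.571 + 375.572 + 469.957 = 1478.762 mg/L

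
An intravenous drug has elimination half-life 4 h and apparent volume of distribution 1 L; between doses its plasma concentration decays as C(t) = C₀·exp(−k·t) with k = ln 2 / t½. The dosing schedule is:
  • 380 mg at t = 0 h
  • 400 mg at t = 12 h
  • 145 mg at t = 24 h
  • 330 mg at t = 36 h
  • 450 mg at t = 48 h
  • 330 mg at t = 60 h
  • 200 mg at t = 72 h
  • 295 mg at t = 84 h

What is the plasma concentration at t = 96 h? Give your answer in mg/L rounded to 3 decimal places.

40.765 mg/L

k = ln 2 / 4 = 0.17329 per h
Dose 1 (380 mg at t=0 h): 380·exp(−0.17329·96) = 0.000 mg/L
Dose 2 (400 mg at t=12 h): 400·exp(−0.17329·84) = 0.000 mg/L
Dose 3 (145 mg at t=24 h): 145·exp(−0.17329·72) = 0.001 mg/L
Dose 4 (330 mg at t=36 h): 330·exp(−0.17329·60) = 0.010 mg/L
Dose 5 (450 mg at t=48 h): 450·exp(−0.17329·48) = 0.110 mg/L
Dose 6 (330 mg at t=60 h): 330·exp(−0.17329·36) = 0.645 mg/L
Dose 7 (200 mg at t=72 h): 200·exp(−0.17329·24) = 3.125 mg/L
Dose 8 (295 mg at t=84 h): 295·exp(−0.17329·12) = 36.875 mg/L
C(96) = 0.000 + 0.000 + 0.001 + 0.010 + 0.110 + 0.645 + 3.125 + 36.875 = 40.765 mg/L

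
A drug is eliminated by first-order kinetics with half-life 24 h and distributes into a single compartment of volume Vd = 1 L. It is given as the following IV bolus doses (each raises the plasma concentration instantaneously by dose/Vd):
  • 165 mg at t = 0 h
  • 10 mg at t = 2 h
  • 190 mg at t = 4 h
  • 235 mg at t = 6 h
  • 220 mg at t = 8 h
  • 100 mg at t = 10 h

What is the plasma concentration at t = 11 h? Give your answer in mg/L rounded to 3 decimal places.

k = ln 2 / 24 = 0.02888 per h
Dose 1 (165 mg at t=0 h): 165·exp(−0.02888·11) = 120.091 mg/L
Dose 2 (10 mg at t=2 h): 10·exp(−0.02888·9) = 7.711 mg/L
Dose 3 (190 mg at t=4 h): 190·exp(−0.02888·7) = 155.222 mg/L
Dose 4 (235 mg at t=6 h): 235·exp(−0.02888·5) = 203.401 mg/L
Dose 5 (220 mg at t=8 h): 220·exp(−0.02888·3) = 201.741 mg/L
Dose 6 (100 mg at t=10 h): 100·exp(−0.02888·1) = 97.153 mg/L
C(11) = 120.091 + 7.711 + 155.222 + 203.401 + 201.741 + 97.153 = 785.320 mg/L

785.320 mg/L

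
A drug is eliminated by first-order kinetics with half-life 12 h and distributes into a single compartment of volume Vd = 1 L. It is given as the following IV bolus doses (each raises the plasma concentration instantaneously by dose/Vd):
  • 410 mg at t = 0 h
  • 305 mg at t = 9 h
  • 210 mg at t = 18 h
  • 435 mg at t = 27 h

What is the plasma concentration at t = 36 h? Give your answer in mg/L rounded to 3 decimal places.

k = ln 2 / 12 = 0.05776 per h
Dose 1 (410 mg at t=0 h): 410·exp(−0.05776·36) = 51.250 mg/L
Dose 2 (305 mg at t=9 h): 305·exp(−0.05776·27) = 64.118 mg/L
Dose 3 (210 mg at t=18 h): 210·exp(−0.05776·18) = 74.246 mg/L
Dose 4 (435 mg at t=27 h): 435·exp(−0.05776·9) = 258.653 mg/L
C(36) = 51.250 + 64.118 + 74.246 + 258.653 = 448.267 mg/L

448.267 mg/L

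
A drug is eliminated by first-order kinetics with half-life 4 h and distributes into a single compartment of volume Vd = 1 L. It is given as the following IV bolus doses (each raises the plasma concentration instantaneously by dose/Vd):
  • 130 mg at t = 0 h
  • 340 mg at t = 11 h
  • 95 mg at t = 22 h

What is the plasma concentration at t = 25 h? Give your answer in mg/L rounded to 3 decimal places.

88.247 mg/L

k = ln 2 / 4 = 0.17329 per h
Dose 1 (130 mg at t=0 h): 130·exp(−0.17329·25) = 1.708 mg/L
Dose 2 (340 mg at t=11 h): 340·exp(−0.17329·14) = 30.052 mg/L
Dose 3 (95 mg at t=22 h): 95·exp(−0.17329·3) = 56.487 mg/L
C(25) = 1.708 + 30.052 + 56.487 = 88.247 mg/L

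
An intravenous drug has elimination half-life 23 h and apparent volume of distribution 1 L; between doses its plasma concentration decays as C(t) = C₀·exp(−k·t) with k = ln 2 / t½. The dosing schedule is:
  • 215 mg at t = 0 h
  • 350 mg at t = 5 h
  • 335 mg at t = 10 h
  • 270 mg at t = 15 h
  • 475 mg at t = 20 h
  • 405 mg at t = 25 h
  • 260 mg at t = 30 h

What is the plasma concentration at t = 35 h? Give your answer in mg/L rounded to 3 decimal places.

1347.575 mg/L

k = ln 2 / 23 = 0.03014 per h
Dose 1 (215 mg at t=0 h): 215·exp(−0.03014·35) = 74.877 mg/L
Dose 2 (350 mg at t=5 h): 350·exp(−0.03014·30) = 141.716 mg/L
Dose 3 (335 mg at t=10 h): 335·exp(−0.03014·25) = 157.702 mg/L
Dose 4 (270 mg at t=15 h): 270·exp(−0.03014·20) = 147.774 mg/L
Dose 5 (475 mg at t=20 h): 475·exp(−0.03014·15) = 302.252 mg/L
Dose 6 (405 mg at t=25 h): 405·exp(−0.03014·10) = 299.621 mg/L
Dose 7 (260 mg at t=30 h): 260·exp(−0.03014·5) = 223.631 mg/L
C(35) = 74.877 + 141.716 + 157.702 + 147.774 + 302.252 + 299.621 + 223.631 = 1347.575 mg/L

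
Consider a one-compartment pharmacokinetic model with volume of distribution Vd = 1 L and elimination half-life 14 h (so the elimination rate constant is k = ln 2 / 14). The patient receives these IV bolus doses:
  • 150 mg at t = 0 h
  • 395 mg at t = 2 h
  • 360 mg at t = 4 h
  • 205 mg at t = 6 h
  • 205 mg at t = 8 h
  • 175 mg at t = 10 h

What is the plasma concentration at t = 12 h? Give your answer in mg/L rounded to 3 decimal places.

1044.809 mg/L

k = ln 2 / 14 = 0.04951 per h
Dose 1 (150 mg at t=0 h): 150·exp(−0.04951·12) = 82.807 mg/L
Dose 2 (395 mg at t=2 h): 395·exp(−0.04951·10) = 240.755 mg/L
Dose 3 (360 mg at t=4 h): 360·exp(−0.04951·8) = 242.262 mg/L
Dose 4 (205 mg at t=6 h): 205·exp(−0.04951·6) = 152.314 mg/L
Dose 5 (205 mg at t=8 h): 205·exp(−0.04951·4) = 168.169 mg/L
Dose 6 (175 mg at t=10 h): 175·exp(−0.04951·2) = 158.502 mg/L
C(12) = 82.807 + 240.755 + 242.262 + 152.314 + 168.169 + 158.502 = 1044.809 mg/L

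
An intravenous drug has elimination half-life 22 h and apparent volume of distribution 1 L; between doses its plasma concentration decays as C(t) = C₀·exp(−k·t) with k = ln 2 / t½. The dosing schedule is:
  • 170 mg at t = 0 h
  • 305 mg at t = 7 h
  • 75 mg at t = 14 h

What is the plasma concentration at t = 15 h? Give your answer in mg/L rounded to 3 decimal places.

k = ln 2 / 22 = 0.03151 per h
Dose 1 (170 mg at t=0 h): 170·exp(−0.03151·15) = 105.974 mg/L
Dose 2 (305 mg at t=7 h): 305·exp(−0.03151·8) = 237.047 mg/L
Dose 3 (75 mg at t=14 h): 75·exp(−0.03151·1) = 72.674 mg/L
C(15) = 105.974 + 237.047 + 72.674 = 415.695 mg/L

415.695 mg/L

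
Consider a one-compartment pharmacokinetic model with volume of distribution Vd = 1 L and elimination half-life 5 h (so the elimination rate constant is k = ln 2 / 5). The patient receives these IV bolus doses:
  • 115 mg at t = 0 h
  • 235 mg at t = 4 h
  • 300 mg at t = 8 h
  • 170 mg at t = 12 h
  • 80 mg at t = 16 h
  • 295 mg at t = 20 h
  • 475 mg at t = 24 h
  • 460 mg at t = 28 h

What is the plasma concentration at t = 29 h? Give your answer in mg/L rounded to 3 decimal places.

k = ln 2 / 5 = 0.13863 per h
Dose 1 (115 mg at t=0 h): 115·exp(−0.13863·29) = 2.064 mg/L
Dose 2 (235 mg at t=4 h): 235·exp(−0.13863·25) = 7.344 mg/L
Dose 3 (300 mg at t=8 h): 300·exp(−0.13863·21) = 16.323 mg/L
Dose 4 (170 mg at t=12 h): 170·exp(−0.13863·17) = 16.104 mg/L
Dose 5 (80 mg at t=16 h): 80·exp(−0.13863·13) = 13.195 mg/L
Dose 6 (295 mg at t=20 h): 295·exp(−0.13863·9) = 84.717 mg/L
Dose 7 (475 mg at t=24 h): 475·exp(−0.13863·5) = 237.500 mg/L
Dose 8 (460 mg at t=28 h): 460·exp(−0.13863·1) = 400.453 mg/L
C(29) = 2.064 + 7.344 + 16.323 + 16.104 + 13.195 + 84.717 + 237.500 + 400.453 = 777.700 mg/L

777.700 mg/L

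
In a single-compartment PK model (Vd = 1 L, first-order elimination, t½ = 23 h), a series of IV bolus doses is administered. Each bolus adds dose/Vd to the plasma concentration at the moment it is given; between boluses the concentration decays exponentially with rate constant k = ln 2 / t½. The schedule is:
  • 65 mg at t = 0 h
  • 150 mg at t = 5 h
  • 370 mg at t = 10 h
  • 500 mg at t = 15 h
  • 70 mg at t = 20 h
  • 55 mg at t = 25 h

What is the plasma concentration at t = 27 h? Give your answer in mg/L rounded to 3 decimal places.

k = ln 2 / 23 = 0.03014 per h
Dose 1 (65 mg at t=0 h): 65·exp(−0.03014·27) = 28.809 mg/L
Dose 2 (150 mg at t=5 h): 150·exp(−0.03014·22) = 77.295 mg/L
Dose 3 (370 mg at t=10 h): 370·exp(−0.03014·17) = 221.667 mg/L
Dose 4 (500 mg at t=15 h): 500·exp(−0.03014·12) = 348.266 mg/L
Dose 5 (70 mg at t=20 h): 70·exp(−0.03014·7) = 56.687 mg/L
Dose 6 (55 mg at t=25 h): 55·exp(−0.03014·2) = 51.783 mg/L
C(27) = 28.809 + 77.295 + 221.667 + 348.266 + 56.687 + 51.783 = 784.506 mg/L

784.506 mg/L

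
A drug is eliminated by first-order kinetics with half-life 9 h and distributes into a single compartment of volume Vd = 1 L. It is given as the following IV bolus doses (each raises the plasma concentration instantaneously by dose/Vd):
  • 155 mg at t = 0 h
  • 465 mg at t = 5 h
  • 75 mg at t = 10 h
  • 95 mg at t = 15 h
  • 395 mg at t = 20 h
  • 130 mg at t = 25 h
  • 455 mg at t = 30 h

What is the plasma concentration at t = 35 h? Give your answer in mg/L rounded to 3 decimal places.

k = ln 2 / 9 = 0.07702 per h
Dose 1 (155 mg at t=0 h): 155·exp(−0.07702·35) = 10.463 mg/L
Dose 2 (465 mg at t=5 h): 465·exp(−0.07702·30) = 46.134 mg/L
Dose 3 (75 mg at t=10 h): 75·exp(−0.07702·25) = 10.936 mg/L
Dose 4 (95 mg at t=15 h): 95·exp(−0.07702·20) = 20.360 mg/L
Dose 5 (395 mg at t=20 h): 395·exp(−0.07702·15) = 124.417 mg/L
Dose 6 (130 mg at t=25 h): 130·exp(−0.07702·10) = 60.182 mg/L
Dose 7 (455 mg at t=30 h): 455·exp(−0.07702·5) = 309.580 mg/L
C(35) = 10.463 + 46.134 + 10.936 + 20.360 + 124.417 + 60.182 + 309.580 = 582.071 mg/L

582.071 mg/L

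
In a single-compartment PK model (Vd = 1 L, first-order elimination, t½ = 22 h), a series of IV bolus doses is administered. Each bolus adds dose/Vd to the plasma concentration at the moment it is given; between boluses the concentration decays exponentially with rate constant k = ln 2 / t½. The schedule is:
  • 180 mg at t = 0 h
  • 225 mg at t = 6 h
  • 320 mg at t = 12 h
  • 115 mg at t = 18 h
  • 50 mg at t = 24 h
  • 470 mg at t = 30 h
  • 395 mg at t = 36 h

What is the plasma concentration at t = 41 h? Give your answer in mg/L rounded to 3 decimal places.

k = ln 2 / 22 = 0.03151 per h
Dose 1 (180 mg at t=0 h): 180·exp(−0.03151·41) = 49.461 mg/L
Dose 2 (225 mg at t=6 h): 225·exp(−0.03151·35) = 74.691 mg/L
Dose 3 (320 mg at t=12 h): 320·exp(−0.03151·29) = 128.333 mg/L
Dose 4 (115 mg at t=18 h): 115·exp(−0.03151·23) = 55.717 mg/L
Dose 5 (50 mg at t=24 h): 50·exp(−0.03151·17) = 29.265 mg/L
Dose 6 (470 mg at t=30 h): 470·exp(−0.03151·11) = 332.340 mg/L
Dose 7 (395 mg at t=36 h): 395·exp(−0.03151·5) = 337.428 mg/L
C(41) = 49.461 + 74.691 + 128.333 + 55.717 + 29.265 + 332.340 + 337.428 = 1007.236 mg/L

1007.236 mg/L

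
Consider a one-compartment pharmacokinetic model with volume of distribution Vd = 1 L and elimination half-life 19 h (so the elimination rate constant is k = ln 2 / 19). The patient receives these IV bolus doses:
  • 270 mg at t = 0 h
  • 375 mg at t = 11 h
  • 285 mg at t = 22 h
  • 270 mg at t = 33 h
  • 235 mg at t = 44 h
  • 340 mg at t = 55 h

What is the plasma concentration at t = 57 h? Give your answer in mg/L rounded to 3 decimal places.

758.078 mg/L

k = ln 2 / 19 = 0.03648 per h
Dose 1 (270 mg at t=0 h): 270·exp(−0.03648·57) = 33.750 mg/L
Dose 2 (375 mg at t=11 h): 375·exp(−0.03648·46) = 70.020 mg/L
Dose 3 (285 mg at t=22 h): 285·exp(−0.03648·35) = 79.491 mg/L
Dose 4 (270 mg at t=33 h): 270·exp(−0.03648·24) = 112.490 mg/L
Dose 5 (235 mg at t=44 h): 235·exp(−0.03648·13) = 146.251 mg/L
Dose 6 (340 mg at t=55 h): 340·exp(−0.03648·2) = 316.076 mg/L
C(57) = 33.750 + 70.020 + 79.491 + 112.490 + 146.251 + 316.076 = 758.078 mg/L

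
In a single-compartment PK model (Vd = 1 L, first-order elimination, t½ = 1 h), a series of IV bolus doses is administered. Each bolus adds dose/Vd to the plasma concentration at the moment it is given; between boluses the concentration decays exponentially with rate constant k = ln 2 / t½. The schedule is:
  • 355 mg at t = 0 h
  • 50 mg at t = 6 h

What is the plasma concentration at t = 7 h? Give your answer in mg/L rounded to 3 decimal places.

27.773 mg/L

k = ln 2 / 1 = 0.69315 per h
Dose 1 (355 mg at t=0 h): 355·exp(−0.69315·7) = 2.773 mg/L
Dose 2 (50 mg at t=6 h): 50·exp(−0.69315·1) = 25.000 mg/L
C(7) = 2.773 + 25.000 = 27.773 mg/L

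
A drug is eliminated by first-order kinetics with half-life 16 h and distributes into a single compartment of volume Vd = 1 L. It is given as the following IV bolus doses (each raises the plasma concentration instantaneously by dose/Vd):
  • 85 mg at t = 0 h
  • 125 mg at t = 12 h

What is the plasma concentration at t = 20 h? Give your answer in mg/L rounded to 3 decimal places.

k = ln 2 / 16 = 0.04332 per h
Dose 1 (85 mg at t=0 h): 85·exp(−0.04332·20) = 35.738 mg/L
Dose 2 (125 mg at t=12 h): 125·exp(−0.04332·8) = 88.388 mg/L
C(20) = 35.738 + 88.388 = 124.126 mg/L

124.126 mg/L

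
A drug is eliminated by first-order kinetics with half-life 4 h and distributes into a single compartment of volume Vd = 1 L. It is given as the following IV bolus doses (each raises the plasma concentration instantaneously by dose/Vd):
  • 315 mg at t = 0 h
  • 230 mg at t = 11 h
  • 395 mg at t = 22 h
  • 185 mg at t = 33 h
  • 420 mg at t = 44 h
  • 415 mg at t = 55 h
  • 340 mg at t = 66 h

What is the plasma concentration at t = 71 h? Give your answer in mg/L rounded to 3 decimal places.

173.137 mg/L

k = ln 2 / 4 = 0.17329 per h
Dose 1 (315 mg at t=0 h): 315·exp(−0.17329·71) = 0.001 mg/L
Dose 2 (230 mg at t=11 h): 230·exp(−0.17329·60) = 0.007 mg/L
Dose 3 (395 mg at t=22 h): 395·exp(−0.17329·49) = 0.081 mg/L
Dose 4 (185 mg at t=33 h): 185·exp(−0.17329·38) = 0.255 mg/L
Dose 5 (420 mg at t=44 h): 420·exp(−0.17329·27) = 3.902 mg/L
Dose 6 (415 mg at t=55 h): 415·exp(−0.17329·16) = 25.938 mg/L
Dose 7 (340 mg at t=66 h): 340·exp(−0.17329·5) = 142.952 mg/L
C(71) = 0.001 + 0.007 + 0.081 + 0.255 + 3.902 + 25.938 + 142.952 = 173.137 mg/L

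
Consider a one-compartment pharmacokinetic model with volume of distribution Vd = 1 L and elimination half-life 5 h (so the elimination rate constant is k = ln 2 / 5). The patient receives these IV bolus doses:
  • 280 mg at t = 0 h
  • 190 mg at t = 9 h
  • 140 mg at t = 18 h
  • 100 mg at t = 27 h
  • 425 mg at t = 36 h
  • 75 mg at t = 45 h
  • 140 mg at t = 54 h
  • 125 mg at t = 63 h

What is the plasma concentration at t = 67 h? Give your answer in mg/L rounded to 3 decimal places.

k = ln 2 / 5 = 0.13863 per h
Dose 1 (280 mg at t=0 h): 280·exp(−0.13863·67) = 0.026 mg/L
Dose 2 (190 mg at t=9 h): 190·exp(−0.13863·58) = 0.061 mg/L
Dose 3 (140 mg at t=18 h): 140·exp(−0.13863·49) = 0.157 mg/L
Dose 4 (100 mg at t=27 h): 100·exp(−0.13863·40) = 0.391 mg/L
Dose 5 (425 mg at t=36 h): 425·exp(−0.13863·31) = 5.781 mg/L
Dose 6 (75 mg at t=45 h): 75·exp(−0.13863·22) = 3.552 mg/L
Dose 7 (140 mg at t=54 h): 140·exp(−0.13863·13) = 23.091 mg/L
Dose 8 (125 mg at t=63 h): 125·exp(−0.13863·4) = 71.794 mg/L
C(67) = 0.026 + 0.061 + 0.157 + 0.391 + 5.781 + 3.552 + 23.091 + 71.794 = 104.853 mg/L

104.853 mg/L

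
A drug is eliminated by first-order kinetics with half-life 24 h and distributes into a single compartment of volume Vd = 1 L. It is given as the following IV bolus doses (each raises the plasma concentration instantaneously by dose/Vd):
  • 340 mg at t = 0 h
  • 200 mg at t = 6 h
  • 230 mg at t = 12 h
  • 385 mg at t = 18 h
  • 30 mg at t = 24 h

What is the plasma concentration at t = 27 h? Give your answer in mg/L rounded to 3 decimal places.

k = ln 2 / 24 = 0.02888 per h
Dose 1 (340 mg at t=0 h): 340·exp(−0.02888·27) = 155.891 mg/L
Dose 2 (200 mg at t=6 h): 200·exp(−0.02888·21) = 109.051 mg/L
Dose 3 (230 mg at t=12 h): 230·exp(−0.02888·15) = 149.137 mg/L
Dose 4 (385 mg at t=18 h): 385·exp(−0.02888·9) = 296.876 mg/L
Dose 5 (30 mg at t=24 h): 30·exp(−0.02888·3) = 27.510 mg/L
C(27) = 155.891 + 109.051 + 149.137 + 296.876 + 27.510 = 738.464 mg/L

738.464 mg/L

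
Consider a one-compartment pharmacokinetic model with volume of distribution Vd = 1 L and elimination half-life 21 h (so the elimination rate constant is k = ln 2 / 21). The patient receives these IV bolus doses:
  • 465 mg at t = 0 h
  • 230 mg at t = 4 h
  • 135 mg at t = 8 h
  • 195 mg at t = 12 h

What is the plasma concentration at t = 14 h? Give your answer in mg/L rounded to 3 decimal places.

k = ln 2 / 21 = 0.03301 per h
Dose 1 (465 mg at t=0 h): 465·exp(−0.03301·14) = 292.932 mg/L
Dose 2 (230 mg at t=4 h): 230·exp(−0.03301·10) = 165.341 mg/L
Dose 3 (135 mg at t=8 h): 135·exp(−0.03301·6) = 110.745 mg/L
Dose 4 (195 mg at t=12 h): 195·exp(−0.03301·2) = 182.543 mg/L
C(14) = 292.932 + 165.341 + 110.745 + 182.543 = 751.561 mg/L

751.561 mg/L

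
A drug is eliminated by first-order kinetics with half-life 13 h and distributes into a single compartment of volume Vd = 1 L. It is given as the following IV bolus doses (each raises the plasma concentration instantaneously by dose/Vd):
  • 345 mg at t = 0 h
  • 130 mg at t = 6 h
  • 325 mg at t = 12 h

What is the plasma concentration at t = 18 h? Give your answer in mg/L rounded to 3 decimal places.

436.711 mg/L

k = ln 2 / 13 = 0.05332 per h
Dose 1 (345 mg at t=0 h): 345·exp(−0.05332·18) = 132.132 mg/L
Dose 2 (130 mg at t=6 h): 130·exp(−0.05332·12) = 68.560 mg/L
Dose 3 (325 mg at t=12 h): 325·exp(−0.05332·6) = 236.019 mg/L
C(18) = 132.132 + 68.560 + 236.019 = 436.711 mg/L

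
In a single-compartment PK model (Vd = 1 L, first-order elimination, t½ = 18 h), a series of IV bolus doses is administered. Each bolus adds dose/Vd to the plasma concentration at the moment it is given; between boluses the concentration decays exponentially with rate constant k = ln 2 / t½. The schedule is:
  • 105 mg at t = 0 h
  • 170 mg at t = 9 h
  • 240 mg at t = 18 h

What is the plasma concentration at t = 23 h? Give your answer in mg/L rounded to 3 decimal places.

k = ln 2 / 18 = 0.03851 per h
Dose 1 (105 mg at t=0 h): 105·exp(−0.03851·23) = 43.305 mg/L
Dose 2 (170 mg at t=9 h): 170·exp(−0.03851·14) = 99.155 mg/L
Dose 3 (240 mg at t=18 h): 240·exp(−0.03851·5) = 197.967 mg/L
C(23) = 43.305 + 99.155 + 197.967 = 340.427 mg/L

340.427 mg/L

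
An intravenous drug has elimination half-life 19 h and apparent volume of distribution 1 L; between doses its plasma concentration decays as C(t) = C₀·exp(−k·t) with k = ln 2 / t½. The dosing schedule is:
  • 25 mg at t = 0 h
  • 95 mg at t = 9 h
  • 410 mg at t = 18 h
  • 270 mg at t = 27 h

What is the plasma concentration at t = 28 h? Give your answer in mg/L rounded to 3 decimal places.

601.503 mg/L

k = ln 2 / 19 = 0.03648 per h
Dose 1 (25 mg at t=0 h): 25·exp(−0.03648·28) = 9.002 mg/L
Dose 2 (95 mg at t=9 h): 95·exp(−0.03648·19) = 47.500 mg/L
Dose 3 (410 mg at t=18 h): 410·exp(−0.03648·10) = 284.673 mg/L
Dose 4 (270 mg at t=27 h): 270·exp(−0.03648·1) = 260.328 mg/L
C(28) = 9.002 + 47.500 + 284.673 + 260.328 = 601.503 mg/L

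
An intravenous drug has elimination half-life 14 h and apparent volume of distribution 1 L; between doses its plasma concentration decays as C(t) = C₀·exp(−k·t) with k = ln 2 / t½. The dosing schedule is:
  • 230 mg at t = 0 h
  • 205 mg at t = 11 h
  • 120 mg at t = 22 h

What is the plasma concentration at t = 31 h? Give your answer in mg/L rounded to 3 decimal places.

k = ln 2 / 14 = 0.04951 per h
Dose 1 (230 mg at t=0 h): 230·exp(−0.04951·31) = 49.563 mg/L
Dose 2 (205 mg at t=11 h): 205·exp(−0.04951·20) = 76.157 mg/L
Dose 3 (120 mg at t=22 h): 120·exp(−0.04951·9) = 76.853 mg/L
C(31) = 49.563 + 76.157 + 76.853 = 202.574 mg/L

202.574 mg/L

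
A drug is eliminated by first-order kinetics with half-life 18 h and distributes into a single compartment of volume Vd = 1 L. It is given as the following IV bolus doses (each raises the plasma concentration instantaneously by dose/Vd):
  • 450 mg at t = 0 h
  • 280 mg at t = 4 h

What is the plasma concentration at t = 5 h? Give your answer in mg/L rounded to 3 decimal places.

k = ln 2 / 18 = 0.03851 per h
Dose 1 (450 mg at t=0 h): 450·exp(−0.03851·5) = 371.187 mg/L
Dose 2 (280 mg at t=4 h): 280·exp(−0.03851·1) = 269.423 mg/L
C(5) = 371.187 + 269.423 = 640.610 mg/L

640.610 mg/L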